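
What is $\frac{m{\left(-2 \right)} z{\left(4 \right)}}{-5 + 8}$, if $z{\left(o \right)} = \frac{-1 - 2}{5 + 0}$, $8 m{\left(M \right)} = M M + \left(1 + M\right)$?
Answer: $- \frac{3}{40} \approx -0.075$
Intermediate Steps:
$m{\left(M \right)} = \frac{1}{8} + \frac{M}{8} + \frac{M^{2}}{8}$ ($m{\left(M \right)} = \frac{M M + \left(1 + M\right)}{8} = \frac{M^{2} + \left(1 + M\right)}{8} = \frac{1 + M + M^{2}}{8} = \frac{1}{8} + \frac{M}{8} + \frac{M^{2}}{8}$)
$z{\left(o \right)} = - \frac{3}{5}$
$\frac{m{\left(-2 \right)} z{\left(4 \right)}}{-5 + 8} = \frac{\left(\frac{1}{8} + \frac{1}{8} \left(-2\right) + \frac{\left(-2\right)^{2}}{8}\right) \left(- \frac{3}{5}\right)}{-5 + 8} = \frac{\left(\frac{1}{8} - \frac{1}{4} + \frac{1}{8} \cdot 4\right) \left(- \frac{3}{5}\right)}{3} = \left(\frac{1}{8} - \frac{1}{4} + \frac{1}{2}\right) \left(- \frac{3}{5}\right) \frac{1}{3} = \frac{3}{8} \left(- \frac{3}{5}\right) \frac{1}{3} = \left(- \frac{9}{40}\right) \frac{1}{3} = - \frac{3}{40}$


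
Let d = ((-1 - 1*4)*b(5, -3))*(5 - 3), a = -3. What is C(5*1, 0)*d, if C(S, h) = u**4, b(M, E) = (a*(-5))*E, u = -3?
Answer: 36450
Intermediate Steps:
b(M, E) = 15*E (b(M, E) = (-3*(-5))*E = 15*E)
C(S, h) = 81 (C(S, h) = (-3)**4 = 81)
d = 450 (d = ((-1 - 1*4)*(15*(-3)))*(5 - 3) = ((-1 - 4)*(-45))*2 = -5*(-45)*2 = 225*2 = 450)
C(5*1, 0)*d = 81*450 = 36450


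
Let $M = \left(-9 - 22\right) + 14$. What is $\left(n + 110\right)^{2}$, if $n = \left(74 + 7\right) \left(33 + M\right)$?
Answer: $1976836$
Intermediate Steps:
$M = -17$ ($M = -31 + 14 = -17$)
$n = 1296$ ($n = \left(74 + 7\right) \left(33 - 17\right) = 81 \cdot 16 = 1296$)
$\left(n + 110\right)^{2} = \left(1296 + 110\right)^{2} = 1406^{2} = 1976836$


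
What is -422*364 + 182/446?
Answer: -34254493/223 ≈ -1.5361e+5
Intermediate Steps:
-422*364 + 182/446 = -153608 + 182*(1/446) = -153608 + 91/223 = -34254493/223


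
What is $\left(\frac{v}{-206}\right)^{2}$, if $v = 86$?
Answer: $\frac{1849}{10609} \approx 0.17429$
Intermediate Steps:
$\left(\frac{v}{-206}\right)^{2} = \left(\frac{86}{-206}\right)^{2} = \left(86 \left(- \frac{1}{206}\right)\right)^{2} = \left(- \frac{43}{103}\right)^{2} = \frac{1849}{10609}$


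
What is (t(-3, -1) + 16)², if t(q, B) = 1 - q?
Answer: 400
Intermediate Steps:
(t(-3, -1) + 16)² = ((1 - 1*(-3)) + 16)² = ((1 + 3) + 16)² = (4 + 16)² = 20² = 400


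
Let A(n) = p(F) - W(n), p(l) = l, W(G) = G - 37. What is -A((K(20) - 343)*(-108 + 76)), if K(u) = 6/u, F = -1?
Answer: 54652/5 ≈ 10930.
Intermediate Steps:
W(G) = -37 + G
A(n) = 36 - n (A(n) = -1 - (-37 + n) = -1 + (37 - n) = 36 - n)
-A((K(20) - 343)*(-108 + 76)) = -(36 - (6/20 - 343)*(-108 + 76)) = -(36 - (6*(1/20) - 343)*(-32)) = -(36 - (3/10 - 343)*(-32)) = -(36 - (-3427)*(-32)/10) = -(36 - 1*54832/5) = -(36 - 54832/5) = -1*(-54652/5) = 54652/5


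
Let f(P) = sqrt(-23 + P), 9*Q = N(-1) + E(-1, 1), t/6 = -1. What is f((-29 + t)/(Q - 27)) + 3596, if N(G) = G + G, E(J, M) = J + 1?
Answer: 3596 + 2*I*sqrt(266)/7 ≈ 3596.0 + 4.6599*I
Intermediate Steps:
t = -6 (t = 6*(-1) = -6)
E(J, M) = 1 + J
N(G) = 2*G
Q = -2/9 (Q = (2*(-1) + (1 - 1))/9 = (-2 + 0)/9 = (1/9)*(-2) = -2/9 ≈ -0.22222)
f((-29 + t)/(Q - 27)) + 3596 = sqrt(-23 + (-29 - 6)/(-2/9 - 27)) + 3596 = sqrt(-23 - 35/(-245/9)) + 3596 = sqrt(-23 - 35*(-9/245)) + 3596 = sqrt(-23 + 9/7) + 3596 = sqrt(-152/7) + 3596 = 2*I*sqrt(266)/7 + 3596 = 3596 + 2*I*sqrt(266)/7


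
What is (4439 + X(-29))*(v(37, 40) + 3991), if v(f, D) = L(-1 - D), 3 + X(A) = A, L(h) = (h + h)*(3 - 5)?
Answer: 18311085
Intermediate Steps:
L(h) = -4*h (L(h) = (2*h)*(-2) = -4*h)
X(A) = -3 + A
v(f, D) = 4 + 4*D (v(f, D) = -4*(-1 - D) = 4 + 4*D)
(4439 + X(-29))*(v(37, 40) + 3991) = (4439 + (-3 - 29))*((4 + 4*40) + 3991) = (4439 - 32)*((4 + 160) + 3991) = 4407*(164 + 3991) = 4407*4155 = 18311085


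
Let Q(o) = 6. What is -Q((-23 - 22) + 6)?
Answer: -6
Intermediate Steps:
-Q((-23 - 22) + 6) = -1*6 = -6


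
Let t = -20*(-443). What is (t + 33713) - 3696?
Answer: 38877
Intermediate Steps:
t = 8860
(t + 33713) - 3696 = (8860 + 33713) - 3696 = 42573 - 3696 = 38877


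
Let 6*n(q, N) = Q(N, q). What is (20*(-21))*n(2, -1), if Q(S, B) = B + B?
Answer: -280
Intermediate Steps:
Q(S, B) = 2*B
n(q, N) = q/3 (n(q, N) = (2*q)/6 = q/3)
(20*(-21))*n(2, -1) = (20*(-21))*((⅓)*2) = -420*⅔ = -280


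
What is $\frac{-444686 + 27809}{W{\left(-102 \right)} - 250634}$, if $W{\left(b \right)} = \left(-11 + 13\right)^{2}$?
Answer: $\frac{416877}{250630} \approx 1.6633$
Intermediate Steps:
$W{\left(b \right)} = 4$ ($W{\left(b \right)} = 2^{2} = 4$)
$\frac{-444686 + 27809}{W{\left(-102 \right)} - 250634} = \frac{-444686 + 27809}{4 - 250634} = - \frac{416877}{4 - 250634} = - \frac{416877}{-250630} = \left(-416877\right) \left(- \frac{1}{250630}\right) = \frac{416877}{250630}$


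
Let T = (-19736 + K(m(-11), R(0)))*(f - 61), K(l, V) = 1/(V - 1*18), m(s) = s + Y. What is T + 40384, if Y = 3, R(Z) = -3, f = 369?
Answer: -18114956/3 ≈ -6.0383e+6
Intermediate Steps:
m(s) = 3 + s (m(s) = s + 3 = 3 + s)
K(l, V) = 1/(-18 + V) (K(l, V) = 1/(V - 18) = 1/(-18 + V))
T = -18236108/3 (T = (-19736 + 1/(-18 - 3))*(369 - 61) = (-19736 + 1/(-21))*308 = (-19736 - 1/21)*308 = -414457/21*308 = -18236108/3 ≈ -6.0787e+6)
T + 40384 = -18236108/3 + 40384 = -18114956/3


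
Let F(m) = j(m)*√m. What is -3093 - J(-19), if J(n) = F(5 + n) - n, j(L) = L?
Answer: -3112 + 14*I*√14 ≈ -3112.0 + 52.383*I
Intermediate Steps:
F(m) = m^(3/2) (F(m) = m*√m = m^(3/2))
J(n) = (5 + n)^(3/2) - n
-3093 - J(-19) = -3093 - ((5 - 19)^(3/2) - 1*(-19)) = -3093 - ((-14)^(3/2) + 19) = -3093 - (-14*I*√14 + 19) = -3093 - (19 - 14*I*√14) = -3093 + (-19 + 14*I*√14) = -3112 + 14*I*√14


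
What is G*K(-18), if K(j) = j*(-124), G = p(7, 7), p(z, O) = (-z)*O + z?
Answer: -93744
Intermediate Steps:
p(z, O) = z - O*z (p(z, O) = -O*z + z = z - O*z)
G = -42 (G = 7*(1 - 1*7) = 7*(1 - 7) = 7*(-6) = -42)
K(j) = -124*j
G*K(-18) = -(-5208)*(-18) = -42*2232 = -93744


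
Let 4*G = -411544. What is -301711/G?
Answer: 301711/102886 ≈ 2.9325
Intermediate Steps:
G = -102886 (G = (1/4)*(-411544) = -102886)
-301711/G = -301711/(-102886) = -301711*(-1/102886) = 301711/102886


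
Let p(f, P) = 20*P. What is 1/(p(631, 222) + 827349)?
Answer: 1/831789 ≈ 1.2022e-6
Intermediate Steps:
1/(p(631, 222) + 827349) = 1/(20*222 + 827349) = 1/(4440 + 827349) = 1/831789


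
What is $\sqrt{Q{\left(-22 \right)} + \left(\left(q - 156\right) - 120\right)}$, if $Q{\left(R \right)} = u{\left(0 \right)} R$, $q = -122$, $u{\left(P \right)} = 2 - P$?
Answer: $i \sqrt{442} \approx 21.024 i$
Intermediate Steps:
$Q{\left(R \right)} = 2 R$ ($Q{\left(R \right)} = \left(2 - 0\right) R = \left(2 + 0\right) R = 2 R$)
$\sqrt{Q{\left(-22 \right)} + \left(\left(q - 156\right) - 120\right)} = \sqrt{2 \left(-22\right) - 398} = \sqrt{-44 - 398} = \sqrt{-442} = i \sqrt{442}$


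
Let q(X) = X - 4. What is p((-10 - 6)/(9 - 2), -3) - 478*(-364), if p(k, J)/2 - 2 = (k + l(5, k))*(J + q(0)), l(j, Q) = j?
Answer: 173958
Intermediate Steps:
q(X) = -4 + X
p(k, J) = 4 + 2*(-4 + J)*(5 + k) (p(k, J) = 4 + 2*((k + 5)*(J + (-4 + 0))) = 4 + 2*((5 + k)*(J - 4)) = 4 + 2*((5 + k)*(-4 + J)) = 4 + 2*((-4 + J)*(5 + k)) = 4 + 2*(-4 + J)*(5 + k))
p((-10 - 6)/(9 - 2), -3) - 478*(-364) = (-36 - 8*(-10 - 6)/(9 - 2) + 10*(-3) + 2*(-3)*((-10 - 6)/(9 - 2))) - 478*(-364) = (-36 - (-128)/7 - 30 + 2*(-3)*(-16/7)) + 173992 = (-36 - (-128)/7 - 30 + 2*(-3)*(-16*⅐)) + 173992 = (-36 - 8*(-16/7) - 30 + 2*(-3)*(-16/7)) + 173992 = (-36 + 128/7 - 30 + 96/7) + 173992 = -34 + 173992 = 173958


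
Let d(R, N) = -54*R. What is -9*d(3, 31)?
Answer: 1458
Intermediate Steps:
-9*d(3, 31) = -(-486)*3 = -9*(-162) = 1458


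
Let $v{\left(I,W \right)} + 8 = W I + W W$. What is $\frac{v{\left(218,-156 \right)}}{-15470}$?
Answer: $\frac{968}{1547} \approx 0.62573$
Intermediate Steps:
$v{\left(I,W \right)} = -8 + W^{2} + I W$ ($v{\left(I,W \right)} = -8 + \left(W I + W W\right) = -8 + \left(I W + W^{2}\right) = -8 + \left(W^{2} + I W\right) = -8 + W^{2} + I W$)
$\frac{v{\left(218,-156 \right)}}{-15470} = \frac{-8 + \left(-156\right)^{2} + 218 \left(-156\right)}{-15470} = \left(-8 + 24336 - 34008\right) \left(- \frac{1}{15470}\right) = \left(-9680\right) \left(- \frac{1}{15470}\right) = \frac{968}{1547}$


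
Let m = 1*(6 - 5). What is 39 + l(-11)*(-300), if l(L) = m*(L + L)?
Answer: 6639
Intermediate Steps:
m = 1 (m = 1*1 = 1)
l(L) = 2*L (l(L) = 1*(L + L) = 1*(2*L) = 2*L)
39 + l(-11)*(-300) = 39 + (2*(-11))*(-300) = 39 - 22*(-300) = 39 + 6600 = 6639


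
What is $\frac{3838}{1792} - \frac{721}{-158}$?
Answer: $\frac{474609}{70784} \approx 6.705$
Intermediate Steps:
$\frac{3838}{1792} - \frac{721}{-158} = 3838 \cdot \frac{1}{1792} - - \frac{721}{158} = \frac{1919}{896} + \frac{721}{158} = \frac{474609}{70784}$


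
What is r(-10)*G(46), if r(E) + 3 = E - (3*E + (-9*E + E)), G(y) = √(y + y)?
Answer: -126*√23 ≈ -604.27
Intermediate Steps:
G(y) = √2*√y (G(y) = √(2*y) = √2*√y)
r(E) = -3 + 6*E (r(E) = -3 + (E - (3*E + (-9*E + E))) = -3 + (E - (3*E - 8*E)) = -3 + (E - (-5)*E) = -3 + (E + 5*E) = -3 + 6*E)
r(-10)*G(46) = (-3 + 6*(-10))*(√2*√46) = (-3 - 60)*(2*√23) = -126*√23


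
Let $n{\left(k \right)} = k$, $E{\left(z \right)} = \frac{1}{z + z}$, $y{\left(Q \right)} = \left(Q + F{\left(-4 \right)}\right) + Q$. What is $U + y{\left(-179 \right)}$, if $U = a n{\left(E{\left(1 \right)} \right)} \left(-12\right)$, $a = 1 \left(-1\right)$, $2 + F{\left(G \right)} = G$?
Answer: $-358$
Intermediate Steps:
$F{\left(G \right)} = -2 + G$
$y{\left(Q \right)} = -6 + 2 Q$ ($y{\left(Q \right)} = \left(Q - 6\right) + Q = \left(-6 + Q\right) + Q = -6 + 2 Q$)
$E{\left(z \right)} = \frac{1}{2 z}$
$a = -1$
$U = 6$ ($U = - \frac{1}{2 \cdot 1} \left(-12\right) = - \frac{1}{2} \left(-12\right) = \left(-1\right) \frac{1}{2} \left(-12\right) = \left(- \frac{1}{2}\right) \left(-12\right) = 6$)
$U + y{\left(-179 \right)} = 6 + \left(-6 + 2 \left(-179\right)\right) = 6 - 364 = -358$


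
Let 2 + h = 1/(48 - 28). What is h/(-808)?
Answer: 39/16160 ≈ 0.0024134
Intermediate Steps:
h = -39/20 (h = -2 + 1/(48 - 28) = -2 + 1/20 = -39/20 ≈ -1.9500)
h/(-808) = -39/20/(-808) = -1/808*(-39/20) = 39/16160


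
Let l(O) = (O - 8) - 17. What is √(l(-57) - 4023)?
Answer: I*√4105 ≈ 64.07*I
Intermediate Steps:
l(O) = -25 + O (l(O) = (-8 + O) - 17 = -25 + O)
√(l(-57) - 4023) = √((-25 - 57) - 4023) = √(-82 - 4023) = √(-4105) = I*√4105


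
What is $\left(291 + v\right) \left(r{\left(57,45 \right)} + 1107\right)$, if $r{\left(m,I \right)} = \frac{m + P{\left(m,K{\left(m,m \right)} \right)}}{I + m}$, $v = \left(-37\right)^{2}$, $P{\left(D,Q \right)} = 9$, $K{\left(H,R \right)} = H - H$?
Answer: $\frac{31257800}{17} \approx 1.8387 \cdot 10^{6}$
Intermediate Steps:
$K{\left(H,R \right)} = 0$
$v = 1369$
$r{\left(m,I \right)} = \frac{9 + m}{I + m}$ ($r{\left(m,I \right)} = \frac{m + 9}{I + m} = \frac{9 + m}{I + m}$)
$\left(291 + v\right) \left(r{\left(57,45 \right)} + 1107\right) = \left(291 + 1369\right) \left(\frac{9 + 57}{45 + 57} + 1107\right) = 1660 \left(\frac{1}{102} \cdot 66 + 1107\right) = 1660 \left(\frac{11}{17} + 1107\right) = 1660 \cdot \frac{18830}{17} = \frac{31257800}{17}$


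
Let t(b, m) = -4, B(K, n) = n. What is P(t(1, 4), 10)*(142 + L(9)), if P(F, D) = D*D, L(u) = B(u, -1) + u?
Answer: 15000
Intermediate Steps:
L(u) = -1 + u
P(F, D) = D²
P(t(1, 4), 10)*(142 + L(9)) = 10²*(142 + (-1 + 9)) = 100*(142 + 8) = 100*150 = 15000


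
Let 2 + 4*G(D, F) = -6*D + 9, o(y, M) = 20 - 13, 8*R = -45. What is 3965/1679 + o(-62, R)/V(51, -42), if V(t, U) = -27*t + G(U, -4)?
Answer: 20765273/8813071 ≈ 2.3562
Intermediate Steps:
R = -45/8 (R = (⅛)*(-45) = -45/8 ≈ -5.6250)
o(y, M) = 7
G(D, F) = 7/4 - 3*D/2 (G(D, F) = -½ + (-6*D + 9)/4 = -½ + (9 - 6*D)/4 = -½ + (9/4 - 3*D/2) = 7/4 - 3*D/2)
V(t, U) = 7/4 - 27*t - 3*U/2 (V(t, U) = -27*t + (7/4 - 3*U/2) = 7/4 - 27*t - 3*U/2)
3965/1679 + o(-62, R)/V(51, -42) = 3965/1679 + 7/(7/4 - 27*51 - 3/2*(-42)) = 3965*(1/1679) + 7/(7/4 - 1377 + 63) = 3965/1679 + 7/(-5249/4) = 3965/1679 + 7*(-4/5249) = 3965/1679 - 28/5249 = 20765273/8813071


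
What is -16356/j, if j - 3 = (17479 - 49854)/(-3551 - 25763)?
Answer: -479459784/120317 ≈ -3985.0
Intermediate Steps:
j = 120317/29314 (j = 3 + (17479 - 49854)/(-3551 - 25763) = 3 - 32375/(-29314) = 3 - 32375*(-1/29314) = 3 + 32375/29314 = 120317/29314 ≈ 4.1044)
-16356/j = -16356/120317/29314 = -16356*29314/120317 = -479459784/120317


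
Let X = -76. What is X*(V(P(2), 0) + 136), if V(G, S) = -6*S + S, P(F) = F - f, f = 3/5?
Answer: -10336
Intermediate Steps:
f = 3/5 (f = 3*(1/5) = 3/5 ≈ 0.60000)
P(F) = -3/5 + F (P(F) = F - 1*3/5 = F - 3/5 = -3/5 + F)
V(G, S) = -5*S
X*(V(P(2), 0) + 136) = -76*(-5*0 + 136) = -76*(0 + 136) = -76*136 = -10336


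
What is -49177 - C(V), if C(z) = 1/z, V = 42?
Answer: -2065435/42 ≈ -49177.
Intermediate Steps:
-49177 - C(V) = -49177 - 1/42 = -2065435/42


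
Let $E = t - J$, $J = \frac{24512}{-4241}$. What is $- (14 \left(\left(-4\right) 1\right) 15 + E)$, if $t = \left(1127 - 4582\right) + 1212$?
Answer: $\frac{13050491}{4241} \approx 3077.2$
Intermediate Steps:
$J = - \frac{24512}{4241}$ ($J = 24512 \left(- \frac{1}{4241}\right) = - \frac{24512}{4241} \approx -5.7798$)
$t = -2243$ ($t = -3455 + 1212 = -2243$)
$E = - \frac{9488051}{4241}$ ($E = -2243 - - \frac{24512}{4241} = -2243 + \frac{24512}{4241} = - \frac{9488051}{4241} \approx -2237.2$)
$- (14 \left(\left(-4\right) 1\right) 15 + E) = - (14 \left(\left(-4\right) 1\right) 15 - \frac{9488051}{4241}) = - (14 \left(-4\right) 15 - \frac{9488051}{4241}) = - (\left(-56\right) 15 - \frac{9488051}{4241}) = - (-840 - \frac{9488051}{4241}) = \left(-1\right) \left(- \frac{13050491}{4241}\right) = \frac{13050491}{4241}$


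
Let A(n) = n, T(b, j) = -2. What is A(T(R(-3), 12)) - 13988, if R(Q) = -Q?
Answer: -13990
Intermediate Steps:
A(T(R(-3), 12)) - 13988 = -2 - 13988 = -13990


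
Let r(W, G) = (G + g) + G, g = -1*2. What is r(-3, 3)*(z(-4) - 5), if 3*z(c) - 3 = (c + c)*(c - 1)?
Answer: 112/3 ≈ 37.333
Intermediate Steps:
g = -2
z(c) = 1 + 2*c*(-1 + c)/3 (z(c) = 1 + ((c + c)*(c - 1))/3 = 1 + ((2*c)*(-1 + c))/3 = 1 + (2*c*(-1 + c))/3 = 1 + 2*c*(-1 + c)/3)
r(W, G) = -2 + 2*G (r(W, G) = (G - 2) + G = (-2 + G) + G = -2 + 2*G)
r(-3, 3)*(z(-4) - 5) = (-2 + 2*3)*((1 - ⅔*(-4) + (⅔)*(-4)²) - 5) = (-2 + 6)*((1 + 8/3 + (⅔)*16) - 5) = 4*((1 + 8/3 + 32/3) - 5) = 4*(43/3 - 5) = 4*(28/3) = 112/3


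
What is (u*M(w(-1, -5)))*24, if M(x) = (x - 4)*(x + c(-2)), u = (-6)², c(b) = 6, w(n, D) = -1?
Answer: -21600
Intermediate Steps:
u = 36
M(x) = (-4 + x)*(6 + x) (M(x) = (x - 4)*(x + 6) = (-4 + x)*(6 + x))
(u*M(w(-1, -5)))*24 = (36*(-24 + (-1)² + 2*(-1)))*24 = (36*(-24 + 1 - 2))*24 = (36*(-25))*24 = -900*24 = -21600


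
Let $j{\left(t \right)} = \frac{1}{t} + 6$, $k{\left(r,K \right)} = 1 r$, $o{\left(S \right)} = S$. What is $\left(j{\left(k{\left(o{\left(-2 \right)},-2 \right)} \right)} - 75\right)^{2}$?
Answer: $\frac{19321}{4} \approx 4830.3$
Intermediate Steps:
$k{\left(r,K \right)} = r$
$j{\left(t \right)} = 6 + \frac{1}{t}$
$\left(j{\left(k{\left(o{\left(-2 \right)},-2 \right)} \right)} - 75\right)^{2} = \left(\left(6 + \frac{1}{-2}\right) - 75\right)^{2} = \left(\left(6 - \frac{1}{2}\right) - 75\right)^{2} = \left(\frac{11}{2} - 75\right)^{2} = \left(- \frac{139}{2}\right)^{2} = \frac{19321}{4}$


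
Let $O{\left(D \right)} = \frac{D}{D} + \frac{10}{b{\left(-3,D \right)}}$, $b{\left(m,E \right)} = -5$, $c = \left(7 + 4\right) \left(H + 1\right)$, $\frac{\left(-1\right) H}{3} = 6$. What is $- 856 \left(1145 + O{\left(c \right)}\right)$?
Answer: $-979264$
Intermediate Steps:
$H = -18$ ($H = \left(-3\right) 6 = -18$)
$c = -187$ ($c = \left(7 + 4\right) \left(-18 + 1\right) = 11 \left(-17\right) = -187$)
$O{\left(D \right)} = -1$ ($O{\left(D \right)} = \frac{D}{D} + \frac{10}{-5} = 1 + 10 \left(- \frac{1}{5}\right) = 1 - 2 = -1$)
$- 856 \left(1145 + O{\left(c \right)}\right) = - 856 \left(1145 - 1\right) = \left(-856\right) 1144 = -979264$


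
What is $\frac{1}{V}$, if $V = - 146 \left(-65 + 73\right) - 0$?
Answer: $- \frac{1}{1168} \approx -0.00085616$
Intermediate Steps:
$V = -1168$ ($V = \left(-146\right) 8 + \left(-39 + 39\right) = -1168 + 0 = -1168$)
$\frac{1}{V} = \frac{1}{-1168} = - \frac{1}{1168}$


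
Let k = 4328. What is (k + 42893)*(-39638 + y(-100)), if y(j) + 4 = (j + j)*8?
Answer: -1947488482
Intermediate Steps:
y(j) = -4 + 16*j (y(j) = -4 + (j + j)*8 = -4 + (2*j)*8 = -4 + 16*j)
(k + 42893)*(-39638 + y(-100)) = (4328 + 42893)*(-39638 + (-4 + 16*(-100))) = 47221*(-39638 + (-4 - 1600)) = 47221*(-39638 - 1604) = 47221*(-41242) = -1947488482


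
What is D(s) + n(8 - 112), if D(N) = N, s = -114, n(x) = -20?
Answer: -134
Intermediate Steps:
D(s) + n(8 - 112) = -114 - 20 = -134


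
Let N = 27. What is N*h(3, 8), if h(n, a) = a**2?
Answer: 1728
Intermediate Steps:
N*h(3, 8) = 27*8**2 = 27*64 = 1728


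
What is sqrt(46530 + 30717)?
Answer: 3*sqrt(8583) ≈ 277.93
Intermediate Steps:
sqrt(46530 + 30717) = sqrt(77247) = 3*sqrt(8583)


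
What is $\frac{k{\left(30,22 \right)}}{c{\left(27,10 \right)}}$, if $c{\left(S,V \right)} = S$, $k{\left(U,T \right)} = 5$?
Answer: $\frac{5}{27} \approx 0.18519$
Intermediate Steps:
$\frac{k{\left(30,22 \right)}}{c{\left(27,10 \right)}} = \frac{5}{27}$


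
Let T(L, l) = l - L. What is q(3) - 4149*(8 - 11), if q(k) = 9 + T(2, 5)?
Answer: 12459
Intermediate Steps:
q(k) = 12 (q(k) = 9 + (5 - 1*2) = 9 + (5 - 2) = 9 + 3 = 12)
q(3) - 4149*(8 - 11) = 12 - 4149*(8 - 11) = 12 - 4149*(-3) = 12 - 461*(-27) = 12 + 12447 = 12459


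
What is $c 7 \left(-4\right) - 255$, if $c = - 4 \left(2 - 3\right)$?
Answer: $-367$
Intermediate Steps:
$c = 4$ ($c = \left(-4\right) \left(-1\right) = 4$)
$c 7 \left(-4\right) - 255 = 4 \cdot 7 \left(-4\right) - 255 = 28 \left(-4\right) - 255 = -112 - 255 = -367$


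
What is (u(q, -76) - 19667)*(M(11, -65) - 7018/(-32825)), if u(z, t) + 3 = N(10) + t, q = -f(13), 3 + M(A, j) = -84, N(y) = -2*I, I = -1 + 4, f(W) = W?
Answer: 56268648264/32825 ≈ 1.7142e+6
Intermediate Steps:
I = 3
N(y) = -6 (N(y) = -2*3 = -6)
M(A, j) = -87 (M(A, j) = -3 - 84 = -87)
q = -13 (q = -1*13 = -13)
u(z, t) = -9 + t (u(z, t) = -3 + (-6 + t) = -9 + t)
(u(q, -76) - 19667)*(M(11, -65) - 7018/(-32825)) = ((-9 - 76) - 19667)*(-87 - 7018/(-32825)) = (-85 - 19667)*(-87 - 7018*(-1/32825)) = -19752*(-87 + 7018/32825) = -19752*(-2848757/32825) = 56268648264/32825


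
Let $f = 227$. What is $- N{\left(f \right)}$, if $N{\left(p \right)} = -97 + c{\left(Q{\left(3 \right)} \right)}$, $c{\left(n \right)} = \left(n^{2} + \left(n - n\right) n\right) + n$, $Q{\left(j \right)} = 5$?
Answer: $67$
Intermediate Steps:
$c{\left(n \right)} = n + n^{2}$ ($c{\left(n \right)} = \left(n^{2} + 0 n\right) + n = \left(n^{2} + 0\right) + n = n^{2} + n = n + n^{2}$)
$N{\left(p \right)} = -67$ ($N{\left(p \right)} = -97 + 5 \left(1 + 5\right) = -97 + 5 \cdot 6 = -97 + 30 = -67$)
$- N{\left(f \right)} = \left(-1\right) \left(-67\right) = 67$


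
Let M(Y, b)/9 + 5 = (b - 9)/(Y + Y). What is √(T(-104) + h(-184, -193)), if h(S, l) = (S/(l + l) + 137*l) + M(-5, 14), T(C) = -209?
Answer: I*√3978047678/386 ≈ 163.4*I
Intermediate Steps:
M(Y, b) = -45 + 9*(-9 + b)/(2*Y) (M(Y, b) = -45 + 9*((b - 9)/(Y + Y)) = -45 + 9*((-9 + b)/((2*Y))) = -45 + 9*((-9 + b)*(1/(2*Y))) = -45 + 9*((-9 + b)/(2*Y)) = -45 + 9*(-9 + b)/(2*Y))
h(S, l) = -99/2 + 137*l + S/(2*l) (h(S, l) = (S/(l + l) + 137*l) + (9/2)*(-9 + 14 - 10*(-5))/(-5) = (S/((2*l)) + 137*l) + (9/2)*(-⅕)*(-9 + 14 + 50) = ((1/(2*l))*S + 137*l) + (9/2)*(-⅕)*55 = (S/(2*l) + 137*l) - 99/2 = (137*l + S/(2*l)) - 99/2 = -99/2 + 137*l + S/(2*l))
√(T(-104) + h(-184, -193)) = √(-209 + (½)*(-184 - 193*(-99 + 274*(-193)))/(-193)) = √(-209 + (½)*(-1/193)*(-184 - 193*(-99 - 52882))) = √(-209 + (½)*(-1/193)*(-184 - 193*(-52981))) = √(-209 + (½)*(-1/193)*(-184 + 10225333)) = √(-209 + (½)*(-1/193)*10225149) = √(-209 - 10225149/386) = √(-10305823/386) = I*√3978047678/386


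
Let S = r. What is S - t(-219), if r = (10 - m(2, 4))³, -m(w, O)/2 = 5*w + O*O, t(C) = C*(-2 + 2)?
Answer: 238328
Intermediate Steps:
t(C) = 0 (t(C) = C*0 = 0)
m(w, O) = -10*w - 2*O² (m(w, O) = -2*(5*w + O*O) = -2*(5*w + O²) = -2*(O² + 5*w) = -10*w - 2*O²)
r = 238328 (r = (10 - (-10*2 - 2*4²))³ = (10 - (-20 - 2*16))³ = (10 - (-20 - 32))³ = (10 - 1*(-52))³ = (10 + 52)³ = 62³ = 238328)
S = 238328
S - t(-219) = 238328 - 1*0 = 238328 + 0 = 238328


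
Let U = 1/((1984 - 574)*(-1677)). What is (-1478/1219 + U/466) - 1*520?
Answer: -700094385185179/1343203446780 ≈ -521.21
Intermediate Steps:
U = -1/2364570 (U = -1/1677/1410 = (1/1410)*(-1/1677) = -1/2364570 ≈ -4.2291e-7)
(-1478/1219 + U/466) - 1*520 = (-1478/1219 - 1/2364570/466) - 1*520 = (-1478*1/1219 - 1/2364570*1/466) - 520 = (-1478/1219 - 1/1101889620) - 520 = -1628592859579/1343203446780 - 520 = -700094385185179/1343203446780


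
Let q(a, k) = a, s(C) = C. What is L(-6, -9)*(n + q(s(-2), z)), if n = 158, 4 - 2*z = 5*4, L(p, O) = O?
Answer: -1404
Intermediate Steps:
z = -8 (z = 2 - 5*4/2 = 2 - ½*20 = 2 - 10 = -8)
L(-6, -9)*(n + q(s(-2), z)) = -9*(158 - 2) = -9*156 = -1404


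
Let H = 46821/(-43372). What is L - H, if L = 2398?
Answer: 104052877/43372 ≈ 2399.1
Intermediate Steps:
H = -46821/43372 (H = 46821*(-1/43372) = -46821/43372 ≈ -1.0795)
L - H = 2398 - 1*(-46821/43372) = 2398 + 46821/43372 = 104052877/43372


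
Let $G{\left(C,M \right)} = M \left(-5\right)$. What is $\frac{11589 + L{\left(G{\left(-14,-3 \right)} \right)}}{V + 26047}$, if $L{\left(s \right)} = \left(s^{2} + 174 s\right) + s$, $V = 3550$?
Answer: $\frac{14439}{29597} \approx 0.48785$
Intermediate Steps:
$G{\left(C,M \right)} = - 5 M$
$L{\left(s \right)} = s^{2} + 175 s$
$\frac{11589 + L{\left(G{\left(-14,-3 \right)} \right)}}{V + 26047} = \frac{11589 + \left(-5\right) \left(-3\right) \left(175 - -15\right)}{3550 + 26047} = \frac{11589 + 15 \left(175 + 15\right)}{29597} = \left(11589 + 15 \cdot 190\right) \frac{1}{29597} = \left(11589 + 2850\right) \frac{1}{29597} = 14439 \cdot \frac{1}{29597} = \frac{14439}{29597}$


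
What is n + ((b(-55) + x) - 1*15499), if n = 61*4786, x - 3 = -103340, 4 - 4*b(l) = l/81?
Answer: 56088019/324 ≈ 1.7311e+5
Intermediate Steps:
b(l) = 1 - l/324 (b(l) = 1 - l/(4*81) = 1 - l/324)
x = -103337 (x = 3 - 103340 = -103337)
n = 291946
n + ((b(-55) + x) - 1*15499) = 291946 + (((1 - 1/324*(-55)) - 103337) - 1*15499) = 291946 + (((1 + 55/324) - 103337) - 15499) = 291946 + ((379/324 - 103337) - 15499) = 291946 + (-33480809/324 - 15499) = 291946 - 38502485/324 = 56088019/324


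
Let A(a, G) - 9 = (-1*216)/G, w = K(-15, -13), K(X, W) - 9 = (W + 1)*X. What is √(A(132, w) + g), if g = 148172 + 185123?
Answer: 8*√255185/7 ≈ 577.32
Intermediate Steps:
K(X, W) = 9 + X*(1 + W) (K(X, W) = 9 + (W + 1)*X = 9 + (1 + W)*X = 9 + X*(1 + W))
w = 189 (w = 9 - 15 - 13*(-15) = 9 - 15 + 195 = 189)
A(a, G) = 9 - 216/G (A(a, G) = 9 + (-1*216)/G = 9 - 216/G)
g = 333295
√(A(132, w) + g) = √((9 - 216/189) + 333295) = √((9 - 216*1/189) + 333295) = √((9 - 8/7) + 333295) = √(55/7 + 333295) = √(2333120/7) = 8*√255185/7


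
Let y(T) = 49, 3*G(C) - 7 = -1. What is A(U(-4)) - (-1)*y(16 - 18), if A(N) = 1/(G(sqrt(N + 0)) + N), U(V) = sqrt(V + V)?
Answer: 295/6 - I*sqrt(2)/6 ≈ 49.167 - 0.2357*I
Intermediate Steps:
G(C) = 2 (G(C) = 7/3 + (1/3)*(-1) = 7/3 - 1/3 = 2)
U(V) = sqrt(2)*sqrt(V) (U(V) = sqrt(2*V) = sqrt(2)*sqrt(V))
A(N) = 1/(2 + N)
A(U(-4)) - (-1)*y(16 - 18) = 1/(2 + sqrt(2)*sqrt(-4)) - (-1)*49 = 1/(2 + sqrt(2)*(2*I)) - 1*(-49) = 1/(2 + 2*I*sqrt(2)) + 49 = 49 + 1/(2 + 2*I*sqrt(2))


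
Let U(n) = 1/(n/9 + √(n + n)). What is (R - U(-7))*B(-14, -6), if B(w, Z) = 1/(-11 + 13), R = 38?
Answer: 6431/338 + 81*I*√14/2366 ≈ 19.027 + 0.1281*I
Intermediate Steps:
U(n) = 1/(n/9 + √2*√n) (U(n) = 1/(n*(⅑) + √(2*n)) = 1/(n/9 + √2*√n))
B(w, Z) = ½ (B(w, Z) = 1/2 = ½)
(R - U(-7))*B(-14, -6) = (38 - 9/(-7 + 9*√2*√(-7)))*(½) = (38 - 9/(-7 + 9*√2*(I*√7)))*(½) = (38 - 9/(-7 + 9*I*√14))*(½) = 19 - 9/(2*(-7 + 9*I*√14))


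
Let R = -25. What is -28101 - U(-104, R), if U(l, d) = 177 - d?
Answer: -28303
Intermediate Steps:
-28101 - U(-104, R) = -28101 - (177 - 1*(-25)) = -28101 - (177 + 25) = -28101 - 1*202 = -28101 - 202 = -28303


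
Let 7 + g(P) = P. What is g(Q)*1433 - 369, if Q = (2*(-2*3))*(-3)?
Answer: 41188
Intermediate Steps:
Q = 36 (Q = (2*(-6))*(-3) = -12*(-3) = 36)
g(P) = -7 + P
g(Q)*1433 - 369 = (-7 + 36)*1433 - 369 = 29*1433 - 369 = 41557 - 369 = 41188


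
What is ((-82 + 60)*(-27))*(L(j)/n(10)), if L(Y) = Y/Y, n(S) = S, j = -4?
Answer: 297/5 ≈ 59.400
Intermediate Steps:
L(Y) = 1
((-82 + 60)*(-27))*(L(j)/n(10)) = ((-82 + 60)*(-27))*(1/10) = (-22*(-27))*(1*(1/10)) = 594*(1/10) = 297/5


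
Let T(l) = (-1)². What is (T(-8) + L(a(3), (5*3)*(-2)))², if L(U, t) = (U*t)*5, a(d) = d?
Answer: 201601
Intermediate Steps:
L(U, t) = 5*U*t
T(l) = 1
(T(-8) + L(a(3), (5*3)*(-2)))² = (1 + 5*3*((5*3)*(-2)))² = (1 + 5*3*(15*(-2)))² = (1 + 5*3*(-30))² = (1 - 450)² = (-449)² = 201601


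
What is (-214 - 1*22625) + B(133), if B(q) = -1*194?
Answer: -23033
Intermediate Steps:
B(q) = -194
(-214 - 1*22625) + B(133) = (-214 - 1*22625) - 194 = (-214 - 22625) - 194 = -22839 - 194 = -23033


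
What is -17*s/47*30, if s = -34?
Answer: 17340/47 ≈ 368.94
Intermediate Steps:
-17*s/47*30 = -(-578)/47*30 = -17*(-34/47)*30 = (578/47)*30 = 17340/47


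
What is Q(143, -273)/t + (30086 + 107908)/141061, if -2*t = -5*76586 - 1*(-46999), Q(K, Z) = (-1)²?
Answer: 46356744536/47386762791 ≈ 0.97826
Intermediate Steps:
Q(K, Z) = 1
t = 335931/2 (t = -(-5*76586 - 1*(-46999))/2 = -(-382930 + 46999)/2 = -½*(-335931) = 335931/2 ≈ 1.6797e+5)
Q(143, -273)/t + (30086 + 107908)/141061 = 1/(335931/2) + (30086 + 107908)/141061 = 1*(2/335931) + 137994*(1/141061) = 2/335931 + 137994/141061 = 46356744536/47386762791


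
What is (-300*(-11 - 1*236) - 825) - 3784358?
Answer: -3711083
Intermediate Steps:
(-300*(-11 - 1*236) - 825) - 3784358 = (-300*(-11 - 236) - 825) - 3784358 = (-300*(-247) - 825) - 3784358 = (74100 - 825) - 3784358 = 73275 - 3784358 = -3711083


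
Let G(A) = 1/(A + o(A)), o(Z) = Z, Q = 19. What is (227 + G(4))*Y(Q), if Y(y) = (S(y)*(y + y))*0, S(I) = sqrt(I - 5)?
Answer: 0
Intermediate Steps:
S(I) = sqrt(-5 + I)
G(A) = 1/(2*A) (G(A) = 1/(A + A) = 1/(2*A))
Y(y) = 0 (Y(y) = (sqrt(-5 + y)*(y + y))*0 = (sqrt(-5 + y)*(2*y))*0 = (2*y*sqrt(-5 + y))*0 = 0)
(227 + G(4))*Y(Q) = (227 + (1/2)/4)*0 = (227 + (1/2)*(1/4))*0 = (227 + 1/8)*0 = (1817/8)*0 = 0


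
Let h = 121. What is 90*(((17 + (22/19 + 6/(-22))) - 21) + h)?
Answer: 2217420/209 ≈ 10610.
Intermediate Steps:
90*(((17 + (22/19 + 6/(-22))) - 21) + h) = 90*(((17 + (22/19 + 6/(-22))) - 21) + 121) = 90*(((17 + (22*(1/19) + 6*(-1/22))) - 21) + 121) = 90*(((17 + (22/19 - 3/11)) - 21) + 121) = 90*(((17 + 185/209) - 21) + 121) = 90*((3738/209 - 21) + 121) = 90*(-651/209 + 121) = 90*(24638/209) = 2217420/209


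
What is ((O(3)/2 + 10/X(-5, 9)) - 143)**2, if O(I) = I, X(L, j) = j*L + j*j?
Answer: 1615441/81 ≈ 19944.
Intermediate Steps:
X(L, j) = j**2 + L*j (X(L, j) = L*j + j**2 = j**2 + L*j)
((O(3)/2 + 10/X(-5, 9)) - 143)**2 = ((3/2 + 10/((9*(-5 + 9)))) - 143)**2 = ((3*(1/2) + 10/((9*4))) - 143)**2 = ((3/2 + 10/36) - 143)**2 = ((3/2 + 10*(1/36)) - 143)**2 = ((3/2 + 5/18) - 143)**2 = (16/9 - 143)**2 = (-1271/9)**2 = 1615441/81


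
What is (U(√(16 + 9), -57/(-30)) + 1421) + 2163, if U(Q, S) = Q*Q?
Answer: 3609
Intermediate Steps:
U(Q, S) = Q²
(U(√(16 + 9), -57/(-30)) + 1421) + 2163 = ((√(16 + 9))² + 1421) + 2163 = ((√25)² + 1421) + 2163 = (5² + 1421) + 2163 = (25 + 1421) + 2163 = 1446 + 2163 = 3609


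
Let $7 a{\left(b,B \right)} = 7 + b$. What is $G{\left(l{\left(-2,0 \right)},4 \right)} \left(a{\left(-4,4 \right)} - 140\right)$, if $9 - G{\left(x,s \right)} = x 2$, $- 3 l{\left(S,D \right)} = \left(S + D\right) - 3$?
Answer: $- \frac{16609}{21} \approx -790.9$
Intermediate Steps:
$a{\left(b,B \right)} = 1 + \frac{b}{7}$ ($a{\left(b,B \right)} = \frac{7 + b}{7} = 1 + \frac{b}{7}$)
$l{\left(S,D \right)} = 1 - \frac{D}{3} - \frac{S}{3}$ ($l{\left(S,D \right)} = - \frac{\left(S + D\right) - 3}{3} = - \frac{\left(D + S\right) - 3}{3} = - \frac{-3 + D + S}{3} = 1 - \frac{D}{3} - \frac{S}{3}$)
$G{\left(x,s \right)} = 9 - 2 x$ ($G{\left(x,s \right)} = 9 - x 2 = 9 - 2 x$)
$G{\left(l{\left(-2,0 \right)},4 \right)} \left(a{\left(-4,4 \right)} - 140\right) = \left(9 - 2 \left(1 - 0 - - \frac{2}{3}\right)\right) \left(\left(1 + \frac{1}{7} \left(-4\right)\right) - 140\right) = \left(9 - 2 \left(1 + 0 + \frac{2}{3}\right)\right) \left(\left(1 - \frac{4}{7}\right) - 140\right) = \left(9 - \frac{10}{3}\right) \left(\frac{3}{7} - 140\right) = \left(9 - \frac{10}{3}\right) \left(- \frac{977}{7}\right) = \frac{17}{3} \left(- \frac{977}{7}\right) = - \frac{16609}{21}$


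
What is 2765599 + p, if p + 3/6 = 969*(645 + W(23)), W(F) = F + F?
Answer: 6870355/2 ≈ 3.4352e+6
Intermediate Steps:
W(F) = 2*F
p = 1339157/2 (p = -½ + 969*(645 + 2*23) = -½ + 969*(645 + 46) = -½ + 969*691 = -½ + 669579 = 1339157/2 ≈ 6.6958e+5)
2765599 + p = 2765599 + 1339157/2 = 6870355/2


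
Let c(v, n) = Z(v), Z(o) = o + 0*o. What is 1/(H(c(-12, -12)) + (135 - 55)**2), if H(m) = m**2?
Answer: 1/6544 ≈ 0.00015281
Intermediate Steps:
Z(o) = o (Z(o) = o + 0 = o)
c(v, n) = v
1/(H(c(-12, -12)) + (135 - 55)**2) = 1/((-12)**2 + (135 - 55)**2) = 1/(144 + 80**2) = 1/(144 + 6400) = 1/6544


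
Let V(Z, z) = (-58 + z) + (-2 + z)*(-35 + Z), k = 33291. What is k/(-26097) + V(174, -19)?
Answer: -26073301/8699 ≈ -2997.3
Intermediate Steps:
V(Z, z) = -58 + z + (-35 + Z)*(-2 + z) (V(Z, z) = (-58 + z) + (-35 + Z)*(-2 + z) = -58 + z + (-35 + Z)*(-2 + z))
k/(-26097) + V(174, -19) = 33291/(-26097) + (12 - 34*(-19) - 2*174 + 174*(-19)) = 33291*(-1/26097) + (12 + 646 - 348 - 3306) = -11097/8699 - 2996 = -26073301/8699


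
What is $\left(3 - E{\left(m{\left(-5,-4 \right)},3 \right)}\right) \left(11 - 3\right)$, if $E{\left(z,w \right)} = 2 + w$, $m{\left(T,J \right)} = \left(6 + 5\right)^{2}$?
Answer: $-16$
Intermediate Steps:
$m{\left(T,J \right)} = 121$ ($m{\left(T,J \right)} = 11^{2} = 121$)
$\left(3 - E{\left(m{\left(-5,-4 \right)},3 \right)}\right) \left(11 - 3\right) = \left(3 - \left(2 + 3\right)\right) \left(11 - 3\right) = \left(3 - 5\right) 8 = \left(-2\right) 8 = -16$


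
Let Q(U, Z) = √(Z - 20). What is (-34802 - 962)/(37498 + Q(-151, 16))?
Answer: -167634809/175762501 + 8941*I/175762501 ≈ -0.95376 + 5.087e-5*I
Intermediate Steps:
Q(U, Z) = √(-20 + Z)
(-34802 - 962)/(37498 + Q(-151, 16)) = (-34802 - 962)/(37498 + √(-20 + 16)) = -35764/(37498 + √(-4)) = -35764*(37498 - 2*I)/1406100008 = -8941*(37498 - 2*I)/351525002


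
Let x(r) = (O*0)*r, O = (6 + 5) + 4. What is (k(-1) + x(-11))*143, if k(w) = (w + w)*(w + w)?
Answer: 572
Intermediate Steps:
O = 15 (O = 11 + 4 = 15)
k(w) = 4*w² (k(w) = (2*w)*(2*w) = 4*w²)
x(r) = 0 (x(r) = (15*0)*r = 0*r = 0)
(k(-1) + x(-11))*143 = (4*(-1)² + 0)*143 = (4*1 + 0)*143 = (4 + 0)*143 = 4*143 = 572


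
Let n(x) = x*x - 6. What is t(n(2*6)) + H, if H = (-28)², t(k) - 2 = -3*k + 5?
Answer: 377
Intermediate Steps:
n(x) = -6 + x² (n(x) = x² - 6 = -6 + x²)
t(k) = 7 - 3*k (t(k) = 2 + (-3*k + 5) = 2 + (5 - 3*k) = 7 - 3*k)
H = 784
t(n(2*6)) + H = (7 - 3*(-6 + (2*6)²)) + 784 = (7 - 3*(-6 + 12²)) + 784 = (7 - 3*(-6 + 144)) + 784 = (7 - 3*138) + 784 = (7 - 414) + 784 = -407 + 784 = 377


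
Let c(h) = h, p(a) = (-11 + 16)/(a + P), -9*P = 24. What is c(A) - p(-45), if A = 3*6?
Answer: 2589/143 ≈ 18.105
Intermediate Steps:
P = -8/3 (P = -⅑*24 = -8/3 ≈ -2.6667)
A = 18
p(a) = 5/(-8/3 + a) (p(a) = (-11 + 16)/(a - 8/3) = 5/(-8/3 + a))
c(A) - p(-45) = 18 - 15/(-8 + 3*(-45)) = 18 - 15/(-8 - 135) = 18 - 15/(-143) = 18 - 15*(-1)/143 = 18 - 1*(-15/143) = 18 + 15/143 = 2589/143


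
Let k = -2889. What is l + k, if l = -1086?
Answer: -3975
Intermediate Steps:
l + k = -1086 - 2889 = -3975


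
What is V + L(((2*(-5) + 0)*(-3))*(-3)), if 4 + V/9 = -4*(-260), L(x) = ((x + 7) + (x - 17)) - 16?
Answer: 9118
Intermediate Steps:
L(x) = -26 + 2*x (L(x) = ((7 + x) + (-17 + x)) - 16 = (-10 + 2*x) - 16 = -26 + 2*x)
V = 9324 (V = -36 + 9*(-4*(-260)) = -36 + 9*1040 = -36 + 9360 = 9324)
V + L(((2*(-5) + 0)*(-3))*(-3)) = 9324 + (-26 + 2*(((2*(-5) + 0)*(-3))*(-3))) = 9324 + (-26 + 2*(((-10 + 0)*(-3))*(-3))) = 9324 + (-26 + 2*(-10*(-3)*(-3))) = 9324 + (-26 + 2*(30*(-3))) = 9324 + (-26 + 2*(-90)) = 9324 + (-26 - 180) = 9324 - 206 = 9118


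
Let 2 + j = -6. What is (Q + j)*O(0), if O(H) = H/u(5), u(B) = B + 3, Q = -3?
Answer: 0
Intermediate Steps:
j = -8 (j = -2 - 6 = -8)
u(B) = 3 + B
O(H) = H/8 (O(H) = H/(3 + 5) = H/8)
(Q + j)*O(0) = (-3 - 8)*((⅛)*0) = -11*0 = 0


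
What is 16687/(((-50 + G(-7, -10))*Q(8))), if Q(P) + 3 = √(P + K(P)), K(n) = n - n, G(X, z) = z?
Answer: 16687/20 + 16687*√2/30 ≈ 1621.0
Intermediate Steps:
K(n) = 0
Q(P) = -3 + √P (Q(P) = -3 + √(P + 0) = -3 + √P)
16687/(((-50 + G(-7, -10))*Q(8))) = 16687/(((-50 - 10)*(-3 + √8))) = 16687/((-60*(-3 + 2*√2))) = 16687/(180 - 120*√2)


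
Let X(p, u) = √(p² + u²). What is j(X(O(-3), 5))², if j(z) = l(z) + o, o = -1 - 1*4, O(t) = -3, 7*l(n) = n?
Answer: (35 - √34)²/49 ≈ 17.364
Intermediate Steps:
l(n) = n/7
o = -5 (o = -1 - 4 = -5)
j(z) = -5 + z/7 (j(z) = z/7 - 5 = -5 + z/7)
j(X(O(-3), 5))² = (-5 + √((-3)² + 5²)/7)² = (-5 + √(9 + 25)/7)² = (-5 + √34/7)²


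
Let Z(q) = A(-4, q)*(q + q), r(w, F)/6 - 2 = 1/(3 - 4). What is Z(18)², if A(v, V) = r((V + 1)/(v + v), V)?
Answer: 46656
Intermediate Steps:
r(w, F) = 6 (r(w, F) = 12 + 6/(3 - 4) = 12 + 6/(-1) = 12 + 6*(-1) = 12 - 6 = 6)
A(v, V) = 6
Z(q) = 12*q (Z(q) = 6*(q + q) = 6*(2*q) = 12*q)
Z(18)² = (12*18)² = 216² = 46656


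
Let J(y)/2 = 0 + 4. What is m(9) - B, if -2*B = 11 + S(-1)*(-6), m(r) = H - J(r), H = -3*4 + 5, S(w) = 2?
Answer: -31/2 ≈ -15.500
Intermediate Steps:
J(y) = 8 (J(y) = 2*(0 + 4) = 2*4 = 8)
H = -7 (H = -12 + 5 = -7)
m(r) = -15 (m(r) = -7 - 1*8 = -7 - 8 = -15)
B = ½ (B = -(11 + 2*(-6))/2 = -(11 - 12)/2 = -½*(-1) = ½ ≈ 0.50000)
m(9) - B = -15 - 1*½ = -15 - ½ = -31/2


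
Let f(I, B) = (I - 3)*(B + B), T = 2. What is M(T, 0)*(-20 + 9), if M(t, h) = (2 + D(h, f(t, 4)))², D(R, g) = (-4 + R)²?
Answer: -3564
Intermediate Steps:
f(I, B) = 2*B*(-3 + I) (f(I, B) = (-3 + I)*(2*B) = 2*B*(-3 + I))
M(t, h) = (2 + (-4 + h)²)²
M(T, 0)*(-20 + 9) = (2 + (-4 + 0)²)²*(-20 + 9) = (2 + (-4)²)²*(-11) = (2 + 16)²*(-11) = 18²*(-11) = 324*(-11) = -3564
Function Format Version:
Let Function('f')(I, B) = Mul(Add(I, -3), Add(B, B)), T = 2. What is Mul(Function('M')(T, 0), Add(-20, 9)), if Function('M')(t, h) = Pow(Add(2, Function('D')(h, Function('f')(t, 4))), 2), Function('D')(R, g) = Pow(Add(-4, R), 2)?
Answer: -3564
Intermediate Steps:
Function('f')(I, B) = Mul(2, B, Add(-3, I)) (Function('f')(I, B) = Mul(Add(-3, I), Mul(2, B)) = Mul(2, B, Add(-3, I)))
Function('M')(t, h) = Pow(Add(2, Pow(Add(-4, h), 2)), 2)
Mul(Function('M')(T, 0), Add(-20, 9)) = Mul(Pow(Add(2, Pow(Add(-4, 0), 2)), 2), Add(-20, 9)) = Mul(Pow(Add(2, Pow(-4, 2)), 2), -11) = Mul(Pow(Add(2, 16), 2), -11) = Mul(Pow(18, 2), -11) = Mul(324, -11) = -3564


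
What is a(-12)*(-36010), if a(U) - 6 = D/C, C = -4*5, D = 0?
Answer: -216060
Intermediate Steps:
C = -20
a(U) = 6 (a(U) = 6 + 0/(-20) = 6 + 0*(-1/20) = 6 + 0 = 6)
a(-12)*(-36010) = 6*(-36010) = -216060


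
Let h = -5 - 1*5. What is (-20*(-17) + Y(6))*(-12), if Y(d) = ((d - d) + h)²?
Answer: -5280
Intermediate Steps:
h = -10 (h = -5 - 5 = -10)
Y(d) = 100 (Y(d) = ((d - d) - 10)² = (0 - 10)² = (-10)² = 100)
(-20*(-17) + Y(6))*(-12) = (-20*(-17) + 100)*(-12) = (340 + 100)*(-12) = 440*(-12) = -5280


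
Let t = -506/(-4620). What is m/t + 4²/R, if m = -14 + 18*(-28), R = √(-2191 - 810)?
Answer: -108780/23 - 16*I*√3001/3001 ≈ -4729.6 - 0.29207*I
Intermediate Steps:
R = I*√3001 (R = √(-3001) = I*√3001 ≈ 54.781*I)
m = -518 (m = -14 - 504 = -518)
t = 23/210 (t = -506*(-1/4620) = 23/210 ≈ 0.10952)
m/t + 4²/R = -518/23/210 + 4²/((I*√3001)) = -518*210/23 + 16*(-I*√3001/3001) = -108780/23 - 16*I*√3001/3001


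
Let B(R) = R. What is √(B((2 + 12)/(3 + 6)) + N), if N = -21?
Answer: 5*I*√7/3 ≈ 4.4096*I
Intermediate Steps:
√(B((2 + 12)/(3 + 6)) + N) = √((2 + 12)/(3 + 6) - 21) = √(14/9 - 21) = √(-175/9) = 5*I*√7/3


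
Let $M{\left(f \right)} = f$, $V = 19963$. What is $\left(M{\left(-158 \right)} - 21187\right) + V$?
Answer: $-1382$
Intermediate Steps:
$\left(M{\left(-158 \right)} - 21187\right) + V = \left(-158 - 21187\right) + 19963 = -21345 + 19963 = -1382$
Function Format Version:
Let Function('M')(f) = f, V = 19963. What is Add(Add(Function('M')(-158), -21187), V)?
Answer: -1382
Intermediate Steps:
Add(Add(Function('M')(-158), -21187), V) = Add(Add(-158, -21187), 19963) = Add(-21345, 19963) = -1382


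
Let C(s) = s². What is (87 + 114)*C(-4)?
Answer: 3216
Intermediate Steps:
(87 + 114)*C(-4) = (87 + 114)*(-4)² = 201*16 = 3216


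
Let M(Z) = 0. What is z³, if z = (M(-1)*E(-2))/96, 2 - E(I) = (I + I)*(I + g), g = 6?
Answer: 0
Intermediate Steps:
E(I) = 2 - 2*I*(6 + I) (E(I) = 2 - (I + I)*(I + 6) = 2 - 2*I*(6 + I))
z = 0 (z = (0*(2 - 12*(-2) - 2*(-2)²))/96 = (0*(2 + 24 - 2*4))*(1/96) = (0*(2 + 24 - 8))*(1/96) = (0*18)*(1/96) = 0*(1/96) = 0)
z³ = 0³ = 0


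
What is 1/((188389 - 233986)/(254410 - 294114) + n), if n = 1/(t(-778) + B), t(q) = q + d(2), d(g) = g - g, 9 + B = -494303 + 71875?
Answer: 16803328360/19297294651 ≈ 0.87076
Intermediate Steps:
B = -422437 (B = -9 + (-494303 + 71875) = -9 - 422428 = -422437)
d(g) = 0
t(q) = q (t(q) = q + 0 = q)
n = -1/423215 (n = 1/(-778 - 422437) = 1/(-423215) = -1/423215 ≈ -2.3629e-6)
1/((188389 - 233986)/(254410 - 294114) + n) = 1/((188389 - 233986)/(254410 - 294114) - 1/423215) = 1/(-45597/(-39704) - 1/423215) = 1/(-45597*(-1/39704) - 1/423215) = 1/(45597/39704 - 1/423215) = 1/(19297294651/16803328360) = 16803328360/19297294651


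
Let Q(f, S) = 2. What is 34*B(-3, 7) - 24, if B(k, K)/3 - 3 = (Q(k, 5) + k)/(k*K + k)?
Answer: 1145/4 ≈ 286.25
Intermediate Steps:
B(k, K) = 9 + 3*(2 + k)/(k + K*k) (B(k, K) = 9 + 3*((2 + k)/(k*K + k)) = 9 + 3*((2 + k)/(K*k + k)) = 9 + 3*((2 + k)/(k + K*k)) = 9 + 3*(2 + k)/(k + K*k))
34*B(-3, 7) - 24 = 34*(3*(2 + 4*(-3) + 3*7*(-3))/(-3*(1 + 7))) - 24 = 34*(3*(-1/3)*(2 - 12 - 63)/8) - 24 = 34*(3*(-1/3)*(1/8)*(-73)) - 24 = 34*(73/8) - 24 = 1241/4 - 24 = 1145/4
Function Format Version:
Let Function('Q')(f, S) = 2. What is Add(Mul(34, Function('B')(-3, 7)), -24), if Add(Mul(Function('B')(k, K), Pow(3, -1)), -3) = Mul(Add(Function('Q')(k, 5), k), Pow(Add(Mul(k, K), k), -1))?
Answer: Rational(1145, 4) ≈ 286.25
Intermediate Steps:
Function('B')(k, K) = Add(9, Mul(3, Pow(Add(k, Mul(K, k)), -1), Add(2, k))) (Function('B')(k, K) = Add(9, Mul(3, Mul(Add(2, k), Pow(Add(Mul(k, K), k), -1)))) = Add(9, Mul(3, Mul(Add(2, k), Pow(Add(Mul(K, k), k), -1)))) = Add(9, Mul(3, Mul(Add(2, k), Pow(Add(k, Mul(K, k)), -1)))) = Add(9, Mul(3, Mul(Pow(Add(k, Mul(K, k)), -1), Add(2, k)))) = Add(9, Mul(3, Pow(Add(k, Mul(K, k)), -1), Add(2, k))))
Add(Mul(34, Function('B')(-3, 7)), -24) = Add(Mul(34, Mul(3, Pow(-3, -1), Pow(Add(1, 7), -1), Add(2, Mul(4, -3), Mul(3, 7, -3)))), -24) = Add(Mul(34, Mul(3, Rational(-1, 3), Pow(8, -1), Add(2, -12, -63))), -24) = Add(Mul(34, Mul(3, Rational(-1, 3), Rational(1, 8), -73)), -24) = Add(Mul(34, Rational(73, 8)), -24) = Add(Rational(1241, 4), -24) = Rational(1145, 4)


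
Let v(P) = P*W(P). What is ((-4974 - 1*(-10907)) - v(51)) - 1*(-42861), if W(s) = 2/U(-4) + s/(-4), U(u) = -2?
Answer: 197981/4 ≈ 49495.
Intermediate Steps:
W(s) = -1 - s/4 (W(s) = 2/(-2) + s/(-4) = 2*(-½) + s*(-¼) = -1 - s/4)
v(P) = P*(-1 - P/4)
((-4974 - 1*(-10907)) - v(51)) - 1*(-42861) = ((-4974 - 1*(-10907)) - (-1)*51*(4 + 51)/4) - 1*(-42861) = ((-4974 + 10907) - (-1)*51*55/4) + 42861 = (5933 - 1*(-2805/4)) + 42861 = (5933 + 2805/4) + 42861 = 26537/4 + 42861 = 197981/4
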